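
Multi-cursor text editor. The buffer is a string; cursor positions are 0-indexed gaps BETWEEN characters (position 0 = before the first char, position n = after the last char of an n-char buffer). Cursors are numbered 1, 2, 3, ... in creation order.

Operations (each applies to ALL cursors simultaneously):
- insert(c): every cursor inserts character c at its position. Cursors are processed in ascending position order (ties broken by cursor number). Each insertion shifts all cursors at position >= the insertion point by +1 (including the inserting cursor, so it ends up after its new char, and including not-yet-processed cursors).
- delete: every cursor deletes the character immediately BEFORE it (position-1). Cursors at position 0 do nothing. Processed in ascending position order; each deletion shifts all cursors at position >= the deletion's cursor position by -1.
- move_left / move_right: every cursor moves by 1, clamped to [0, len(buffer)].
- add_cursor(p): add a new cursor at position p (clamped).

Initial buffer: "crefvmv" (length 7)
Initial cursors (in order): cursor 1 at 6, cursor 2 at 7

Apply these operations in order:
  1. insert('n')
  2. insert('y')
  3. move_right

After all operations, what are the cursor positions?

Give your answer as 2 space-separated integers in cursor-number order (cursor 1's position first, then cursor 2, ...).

Answer: 9 11

Derivation:
After op 1 (insert('n')): buffer="crefvmnvn" (len 9), cursors c1@7 c2@9, authorship ......1.2
After op 2 (insert('y')): buffer="crefvmnyvny" (len 11), cursors c1@8 c2@11, authorship ......11.22
After op 3 (move_right): buffer="crefvmnyvny" (len 11), cursors c1@9 c2@11, authorship ......11.22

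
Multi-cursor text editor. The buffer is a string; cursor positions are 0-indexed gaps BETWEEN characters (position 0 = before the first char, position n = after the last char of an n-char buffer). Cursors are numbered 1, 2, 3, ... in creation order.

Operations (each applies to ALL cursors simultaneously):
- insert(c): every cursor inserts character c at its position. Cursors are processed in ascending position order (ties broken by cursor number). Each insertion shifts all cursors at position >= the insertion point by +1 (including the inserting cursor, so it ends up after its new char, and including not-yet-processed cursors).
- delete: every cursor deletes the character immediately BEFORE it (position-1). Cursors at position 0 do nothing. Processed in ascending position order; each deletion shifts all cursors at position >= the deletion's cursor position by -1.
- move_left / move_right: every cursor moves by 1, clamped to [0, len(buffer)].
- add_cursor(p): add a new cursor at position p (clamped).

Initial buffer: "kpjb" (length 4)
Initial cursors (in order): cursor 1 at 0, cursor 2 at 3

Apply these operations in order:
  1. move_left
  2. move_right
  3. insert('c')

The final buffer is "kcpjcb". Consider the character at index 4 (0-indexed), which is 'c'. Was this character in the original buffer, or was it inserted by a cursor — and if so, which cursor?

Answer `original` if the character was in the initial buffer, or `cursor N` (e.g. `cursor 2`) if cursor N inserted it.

Answer: cursor 2

Derivation:
After op 1 (move_left): buffer="kpjb" (len 4), cursors c1@0 c2@2, authorship ....
After op 2 (move_right): buffer="kpjb" (len 4), cursors c1@1 c2@3, authorship ....
After op 3 (insert('c')): buffer="kcpjcb" (len 6), cursors c1@2 c2@5, authorship .1..2.
Authorship (.=original, N=cursor N): . 1 . . 2 .
Index 4: author = 2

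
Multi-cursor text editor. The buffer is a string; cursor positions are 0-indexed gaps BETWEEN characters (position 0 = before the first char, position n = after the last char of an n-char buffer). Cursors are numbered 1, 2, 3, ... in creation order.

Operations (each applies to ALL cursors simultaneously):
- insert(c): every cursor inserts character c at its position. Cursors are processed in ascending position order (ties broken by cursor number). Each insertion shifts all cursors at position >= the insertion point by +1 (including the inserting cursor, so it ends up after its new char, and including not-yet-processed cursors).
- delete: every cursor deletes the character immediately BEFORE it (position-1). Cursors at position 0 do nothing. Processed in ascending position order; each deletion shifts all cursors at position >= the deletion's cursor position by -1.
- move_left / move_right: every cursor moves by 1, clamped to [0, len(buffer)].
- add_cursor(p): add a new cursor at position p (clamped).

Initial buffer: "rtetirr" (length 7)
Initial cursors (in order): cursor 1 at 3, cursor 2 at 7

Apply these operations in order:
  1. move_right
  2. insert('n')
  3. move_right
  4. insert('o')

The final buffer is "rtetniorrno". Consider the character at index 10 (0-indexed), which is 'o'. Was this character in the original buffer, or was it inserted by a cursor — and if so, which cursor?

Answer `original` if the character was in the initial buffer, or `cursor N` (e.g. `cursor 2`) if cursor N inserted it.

After op 1 (move_right): buffer="rtetirr" (len 7), cursors c1@4 c2@7, authorship .......
After op 2 (insert('n')): buffer="rtetnirrn" (len 9), cursors c1@5 c2@9, authorship ....1...2
After op 3 (move_right): buffer="rtetnirrn" (len 9), cursors c1@6 c2@9, authorship ....1...2
After op 4 (insert('o')): buffer="rtetniorrno" (len 11), cursors c1@7 c2@11, authorship ....1.1..22
Authorship (.=original, N=cursor N): . . . . 1 . 1 . . 2 2
Index 10: author = 2

Answer: cursor 2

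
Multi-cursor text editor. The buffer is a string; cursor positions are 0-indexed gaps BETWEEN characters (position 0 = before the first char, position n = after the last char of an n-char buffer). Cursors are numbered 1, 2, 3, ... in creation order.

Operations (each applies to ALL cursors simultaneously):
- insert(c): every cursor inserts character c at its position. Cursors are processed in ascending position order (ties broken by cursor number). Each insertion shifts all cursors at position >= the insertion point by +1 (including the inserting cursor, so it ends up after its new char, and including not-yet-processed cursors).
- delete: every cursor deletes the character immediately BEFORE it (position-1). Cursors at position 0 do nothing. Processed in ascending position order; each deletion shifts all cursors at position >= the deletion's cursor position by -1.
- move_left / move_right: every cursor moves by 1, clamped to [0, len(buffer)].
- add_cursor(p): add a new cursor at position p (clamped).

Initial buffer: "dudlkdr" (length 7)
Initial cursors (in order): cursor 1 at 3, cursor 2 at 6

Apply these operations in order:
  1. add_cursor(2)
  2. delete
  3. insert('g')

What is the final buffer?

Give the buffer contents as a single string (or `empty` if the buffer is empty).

Answer: dgglkgr

Derivation:
After op 1 (add_cursor(2)): buffer="dudlkdr" (len 7), cursors c3@2 c1@3 c2@6, authorship .......
After op 2 (delete): buffer="dlkr" (len 4), cursors c1@1 c3@1 c2@3, authorship ....
After op 3 (insert('g')): buffer="dgglkgr" (len 7), cursors c1@3 c3@3 c2@6, authorship .13..2.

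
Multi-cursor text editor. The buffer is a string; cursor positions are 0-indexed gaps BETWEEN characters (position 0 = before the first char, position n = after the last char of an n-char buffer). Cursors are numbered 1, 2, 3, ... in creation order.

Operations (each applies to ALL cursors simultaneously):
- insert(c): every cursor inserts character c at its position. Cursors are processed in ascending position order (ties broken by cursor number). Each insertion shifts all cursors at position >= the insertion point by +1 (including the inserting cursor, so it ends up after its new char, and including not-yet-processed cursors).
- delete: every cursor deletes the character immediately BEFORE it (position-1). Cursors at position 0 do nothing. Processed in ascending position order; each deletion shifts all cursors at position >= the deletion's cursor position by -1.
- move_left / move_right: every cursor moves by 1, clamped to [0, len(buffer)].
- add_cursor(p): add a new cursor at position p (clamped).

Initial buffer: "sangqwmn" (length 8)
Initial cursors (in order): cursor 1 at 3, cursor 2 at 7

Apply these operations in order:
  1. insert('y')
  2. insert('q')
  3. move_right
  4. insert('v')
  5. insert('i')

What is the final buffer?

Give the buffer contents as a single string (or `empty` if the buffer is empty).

After op 1 (insert('y')): buffer="sanygqwmyn" (len 10), cursors c1@4 c2@9, authorship ...1....2.
After op 2 (insert('q')): buffer="sanyqgqwmyqn" (len 12), cursors c1@5 c2@11, authorship ...11....22.
After op 3 (move_right): buffer="sanyqgqwmyqn" (len 12), cursors c1@6 c2@12, authorship ...11....22.
After op 4 (insert('v')): buffer="sanyqgvqwmyqnv" (len 14), cursors c1@7 c2@14, authorship ...11.1...22.2
After op 5 (insert('i')): buffer="sanyqgviqwmyqnvi" (len 16), cursors c1@8 c2@16, authorship ...11.11...22.22

Answer: sanyqgviqwmyqnvi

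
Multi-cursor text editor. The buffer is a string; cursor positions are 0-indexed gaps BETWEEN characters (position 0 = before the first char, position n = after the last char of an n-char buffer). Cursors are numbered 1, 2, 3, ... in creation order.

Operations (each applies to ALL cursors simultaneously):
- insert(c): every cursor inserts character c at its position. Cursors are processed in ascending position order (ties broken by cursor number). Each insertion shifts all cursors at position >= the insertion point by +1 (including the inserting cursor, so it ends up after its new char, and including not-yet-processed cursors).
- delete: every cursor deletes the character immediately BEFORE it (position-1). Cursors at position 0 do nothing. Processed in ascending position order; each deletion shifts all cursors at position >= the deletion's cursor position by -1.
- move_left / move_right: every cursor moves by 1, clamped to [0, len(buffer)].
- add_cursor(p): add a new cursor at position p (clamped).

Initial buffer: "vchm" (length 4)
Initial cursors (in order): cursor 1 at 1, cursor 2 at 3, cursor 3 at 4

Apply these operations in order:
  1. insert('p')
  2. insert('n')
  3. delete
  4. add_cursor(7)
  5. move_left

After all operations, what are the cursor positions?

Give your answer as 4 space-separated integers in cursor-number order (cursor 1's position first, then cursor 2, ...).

Answer: 1 4 6 6

Derivation:
After op 1 (insert('p')): buffer="vpchpmp" (len 7), cursors c1@2 c2@5 c3@7, authorship .1..2.3
After op 2 (insert('n')): buffer="vpnchpnmpn" (len 10), cursors c1@3 c2@7 c3@10, authorship .11..22.33
After op 3 (delete): buffer="vpchpmp" (len 7), cursors c1@2 c2@5 c3@7, authorship .1..2.3
After op 4 (add_cursor(7)): buffer="vpchpmp" (len 7), cursors c1@2 c2@5 c3@7 c4@7, authorship .1..2.3
After op 5 (move_left): buffer="vpchpmp" (len 7), cursors c1@1 c2@4 c3@6 c4@6, authorship .1..2.3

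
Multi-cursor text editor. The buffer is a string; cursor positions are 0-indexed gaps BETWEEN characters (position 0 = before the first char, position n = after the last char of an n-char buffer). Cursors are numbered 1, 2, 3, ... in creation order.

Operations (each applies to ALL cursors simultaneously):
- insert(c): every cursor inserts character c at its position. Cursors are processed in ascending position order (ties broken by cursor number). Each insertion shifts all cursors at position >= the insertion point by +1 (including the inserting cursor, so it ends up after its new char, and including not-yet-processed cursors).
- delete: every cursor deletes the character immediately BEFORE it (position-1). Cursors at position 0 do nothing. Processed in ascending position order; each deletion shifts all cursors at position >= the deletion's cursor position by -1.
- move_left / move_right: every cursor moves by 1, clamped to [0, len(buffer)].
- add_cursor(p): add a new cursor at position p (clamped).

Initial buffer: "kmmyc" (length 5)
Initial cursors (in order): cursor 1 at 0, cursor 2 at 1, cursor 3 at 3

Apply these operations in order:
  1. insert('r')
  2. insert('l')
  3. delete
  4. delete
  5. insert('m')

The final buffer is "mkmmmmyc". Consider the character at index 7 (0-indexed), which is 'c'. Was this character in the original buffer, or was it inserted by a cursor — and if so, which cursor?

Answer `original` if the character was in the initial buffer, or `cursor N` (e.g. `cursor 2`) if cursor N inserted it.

After op 1 (insert('r')): buffer="rkrmmryc" (len 8), cursors c1@1 c2@3 c3@6, authorship 1.2..3..
After op 2 (insert('l')): buffer="rlkrlmmrlyc" (len 11), cursors c1@2 c2@5 c3@9, authorship 11.22..33..
After op 3 (delete): buffer="rkrmmryc" (len 8), cursors c1@1 c2@3 c3@6, authorship 1.2..3..
After op 4 (delete): buffer="kmmyc" (len 5), cursors c1@0 c2@1 c3@3, authorship .....
After op 5 (insert('m')): buffer="mkmmmmyc" (len 8), cursors c1@1 c2@3 c3@6, authorship 1.2..3..
Authorship (.=original, N=cursor N): 1 . 2 . . 3 . .
Index 7: author = original

Answer: original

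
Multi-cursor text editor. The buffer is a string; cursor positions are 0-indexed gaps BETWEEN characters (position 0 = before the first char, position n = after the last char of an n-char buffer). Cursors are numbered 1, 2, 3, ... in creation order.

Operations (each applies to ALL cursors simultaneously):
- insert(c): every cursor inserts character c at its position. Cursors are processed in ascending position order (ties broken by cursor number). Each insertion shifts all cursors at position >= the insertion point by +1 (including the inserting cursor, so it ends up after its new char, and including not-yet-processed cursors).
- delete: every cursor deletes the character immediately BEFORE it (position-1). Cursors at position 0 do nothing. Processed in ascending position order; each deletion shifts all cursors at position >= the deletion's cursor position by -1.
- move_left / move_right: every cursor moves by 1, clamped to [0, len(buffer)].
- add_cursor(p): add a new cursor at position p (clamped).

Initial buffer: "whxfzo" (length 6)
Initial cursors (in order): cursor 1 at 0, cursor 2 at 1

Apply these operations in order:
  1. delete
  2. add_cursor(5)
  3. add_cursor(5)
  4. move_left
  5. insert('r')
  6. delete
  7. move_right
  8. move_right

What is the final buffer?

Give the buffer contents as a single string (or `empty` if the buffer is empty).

After op 1 (delete): buffer="hxfzo" (len 5), cursors c1@0 c2@0, authorship .....
After op 2 (add_cursor(5)): buffer="hxfzo" (len 5), cursors c1@0 c2@0 c3@5, authorship .....
After op 3 (add_cursor(5)): buffer="hxfzo" (len 5), cursors c1@0 c2@0 c3@5 c4@5, authorship .....
After op 4 (move_left): buffer="hxfzo" (len 5), cursors c1@0 c2@0 c3@4 c4@4, authorship .....
After op 5 (insert('r')): buffer="rrhxfzrro" (len 9), cursors c1@2 c2@2 c3@8 c4@8, authorship 12....34.
After op 6 (delete): buffer="hxfzo" (len 5), cursors c1@0 c2@0 c3@4 c4@4, authorship .....
After op 7 (move_right): buffer="hxfzo" (len 5), cursors c1@1 c2@1 c3@5 c4@5, authorship .....
After op 8 (move_right): buffer="hxfzo" (len 5), cursors c1@2 c2@2 c3@5 c4@5, authorship .....

Answer: hxfzo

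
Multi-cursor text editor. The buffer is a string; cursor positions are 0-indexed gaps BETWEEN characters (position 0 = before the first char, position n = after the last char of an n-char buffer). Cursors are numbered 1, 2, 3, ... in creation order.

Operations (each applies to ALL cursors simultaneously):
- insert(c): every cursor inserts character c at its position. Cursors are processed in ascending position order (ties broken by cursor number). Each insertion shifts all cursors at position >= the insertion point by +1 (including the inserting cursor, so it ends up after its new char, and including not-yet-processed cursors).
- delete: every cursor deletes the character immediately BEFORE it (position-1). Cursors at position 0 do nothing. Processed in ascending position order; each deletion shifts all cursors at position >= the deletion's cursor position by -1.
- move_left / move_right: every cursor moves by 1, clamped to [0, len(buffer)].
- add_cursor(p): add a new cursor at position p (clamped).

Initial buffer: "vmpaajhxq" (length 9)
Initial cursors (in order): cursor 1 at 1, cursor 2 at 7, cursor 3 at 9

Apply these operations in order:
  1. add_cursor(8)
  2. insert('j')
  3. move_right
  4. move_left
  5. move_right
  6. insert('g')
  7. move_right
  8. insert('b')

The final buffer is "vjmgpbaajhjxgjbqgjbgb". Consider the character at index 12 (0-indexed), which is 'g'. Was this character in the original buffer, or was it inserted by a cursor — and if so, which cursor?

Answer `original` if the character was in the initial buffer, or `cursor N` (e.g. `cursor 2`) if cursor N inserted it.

After op 1 (add_cursor(8)): buffer="vmpaajhxq" (len 9), cursors c1@1 c2@7 c4@8 c3@9, authorship .........
After op 2 (insert('j')): buffer="vjmpaajhjxjqj" (len 13), cursors c1@2 c2@9 c4@11 c3@13, authorship .1......2.4.3
After op 3 (move_right): buffer="vjmpaajhjxjqj" (len 13), cursors c1@3 c2@10 c4@12 c3@13, authorship .1......2.4.3
After op 4 (move_left): buffer="vjmpaajhjxjqj" (len 13), cursors c1@2 c2@9 c4@11 c3@12, authorship .1......2.4.3
After op 5 (move_right): buffer="vjmpaajhjxjqj" (len 13), cursors c1@3 c2@10 c4@12 c3@13, authorship .1......2.4.3
After op 6 (insert('g')): buffer="vjmgpaajhjxgjqgjg" (len 17), cursors c1@4 c2@12 c4@15 c3@17, authorship .1.1.....2.24.433
After op 7 (move_right): buffer="vjmgpaajhjxgjqgjg" (len 17), cursors c1@5 c2@13 c4@16 c3@17, authorship .1.1.....2.24.433
After op 8 (insert('b')): buffer="vjmgpbaajhjxgjbqgjbgb" (len 21), cursors c1@6 c2@15 c4@19 c3@21, authorship .1.1.1....2.242.43433
Authorship (.=original, N=cursor N): . 1 . 1 . 1 . . . . 2 . 2 4 2 . 4 3 4 3 3
Index 12: author = 2

Answer: cursor 2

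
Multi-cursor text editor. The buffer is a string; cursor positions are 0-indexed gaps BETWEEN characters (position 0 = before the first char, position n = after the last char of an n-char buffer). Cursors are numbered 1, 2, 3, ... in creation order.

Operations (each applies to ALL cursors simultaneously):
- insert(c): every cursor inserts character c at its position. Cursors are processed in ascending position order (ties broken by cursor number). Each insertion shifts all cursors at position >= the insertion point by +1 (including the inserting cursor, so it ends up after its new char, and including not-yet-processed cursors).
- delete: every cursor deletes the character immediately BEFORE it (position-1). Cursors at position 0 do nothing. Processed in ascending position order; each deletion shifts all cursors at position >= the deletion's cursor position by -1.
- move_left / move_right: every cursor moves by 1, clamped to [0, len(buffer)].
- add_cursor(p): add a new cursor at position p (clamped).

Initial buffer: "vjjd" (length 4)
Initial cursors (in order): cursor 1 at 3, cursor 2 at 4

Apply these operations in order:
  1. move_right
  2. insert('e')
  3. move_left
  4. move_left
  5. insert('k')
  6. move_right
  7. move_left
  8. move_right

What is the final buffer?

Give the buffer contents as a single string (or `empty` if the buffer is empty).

Answer: vjjdkkee

Derivation:
After op 1 (move_right): buffer="vjjd" (len 4), cursors c1@4 c2@4, authorship ....
After op 2 (insert('e')): buffer="vjjdee" (len 6), cursors c1@6 c2@6, authorship ....12
After op 3 (move_left): buffer="vjjdee" (len 6), cursors c1@5 c2@5, authorship ....12
After op 4 (move_left): buffer="vjjdee" (len 6), cursors c1@4 c2@4, authorship ....12
After op 5 (insert('k')): buffer="vjjdkkee" (len 8), cursors c1@6 c2@6, authorship ....1212
After op 6 (move_right): buffer="vjjdkkee" (len 8), cursors c1@7 c2@7, authorship ....1212
After op 7 (move_left): buffer="vjjdkkee" (len 8), cursors c1@6 c2@6, authorship ....1212
After op 8 (move_right): buffer="vjjdkkee" (len 8), cursors c1@7 c2@7, authorship ....1212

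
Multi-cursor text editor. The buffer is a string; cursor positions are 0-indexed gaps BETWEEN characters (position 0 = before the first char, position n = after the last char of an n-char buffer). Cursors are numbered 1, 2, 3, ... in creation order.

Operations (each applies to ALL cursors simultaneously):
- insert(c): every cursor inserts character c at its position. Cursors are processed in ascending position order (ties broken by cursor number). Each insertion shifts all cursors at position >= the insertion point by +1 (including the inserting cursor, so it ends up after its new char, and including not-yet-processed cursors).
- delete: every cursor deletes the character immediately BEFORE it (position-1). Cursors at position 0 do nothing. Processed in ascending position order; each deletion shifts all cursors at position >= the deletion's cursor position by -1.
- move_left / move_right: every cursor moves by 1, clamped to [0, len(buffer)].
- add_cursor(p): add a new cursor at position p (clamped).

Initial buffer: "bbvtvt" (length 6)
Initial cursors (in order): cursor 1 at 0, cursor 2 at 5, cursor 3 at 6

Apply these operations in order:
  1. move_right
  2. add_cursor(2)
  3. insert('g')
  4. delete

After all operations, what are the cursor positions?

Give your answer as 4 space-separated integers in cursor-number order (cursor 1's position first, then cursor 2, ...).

Answer: 1 6 6 2

Derivation:
After op 1 (move_right): buffer="bbvtvt" (len 6), cursors c1@1 c2@6 c3@6, authorship ......
After op 2 (add_cursor(2)): buffer="bbvtvt" (len 6), cursors c1@1 c4@2 c2@6 c3@6, authorship ......
After op 3 (insert('g')): buffer="bgbgvtvtgg" (len 10), cursors c1@2 c4@4 c2@10 c3@10, authorship .1.4....23
After op 4 (delete): buffer="bbvtvt" (len 6), cursors c1@1 c4@2 c2@6 c3@6, authorship ......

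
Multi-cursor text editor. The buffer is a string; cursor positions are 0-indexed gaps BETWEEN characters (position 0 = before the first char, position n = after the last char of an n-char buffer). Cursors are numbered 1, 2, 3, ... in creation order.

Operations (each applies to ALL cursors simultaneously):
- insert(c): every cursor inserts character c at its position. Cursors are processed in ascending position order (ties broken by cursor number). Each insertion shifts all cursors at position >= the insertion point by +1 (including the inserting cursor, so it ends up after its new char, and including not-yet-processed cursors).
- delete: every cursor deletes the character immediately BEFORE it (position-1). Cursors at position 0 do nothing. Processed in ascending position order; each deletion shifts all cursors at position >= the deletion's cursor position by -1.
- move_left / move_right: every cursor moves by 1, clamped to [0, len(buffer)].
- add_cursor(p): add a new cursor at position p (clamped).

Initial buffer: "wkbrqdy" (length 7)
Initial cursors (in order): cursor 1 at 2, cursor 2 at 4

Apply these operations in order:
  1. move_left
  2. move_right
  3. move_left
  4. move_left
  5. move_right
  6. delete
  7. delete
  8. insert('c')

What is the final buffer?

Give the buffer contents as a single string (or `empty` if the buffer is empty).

After op 1 (move_left): buffer="wkbrqdy" (len 7), cursors c1@1 c2@3, authorship .......
After op 2 (move_right): buffer="wkbrqdy" (len 7), cursors c1@2 c2@4, authorship .......
After op 3 (move_left): buffer="wkbrqdy" (len 7), cursors c1@1 c2@3, authorship .......
After op 4 (move_left): buffer="wkbrqdy" (len 7), cursors c1@0 c2@2, authorship .......
After op 5 (move_right): buffer="wkbrqdy" (len 7), cursors c1@1 c2@3, authorship .......
After op 6 (delete): buffer="krqdy" (len 5), cursors c1@0 c2@1, authorship .....
After op 7 (delete): buffer="rqdy" (len 4), cursors c1@0 c2@0, authorship ....
After op 8 (insert('c')): buffer="ccrqdy" (len 6), cursors c1@2 c2@2, authorship 12....

Answer: ccrqdy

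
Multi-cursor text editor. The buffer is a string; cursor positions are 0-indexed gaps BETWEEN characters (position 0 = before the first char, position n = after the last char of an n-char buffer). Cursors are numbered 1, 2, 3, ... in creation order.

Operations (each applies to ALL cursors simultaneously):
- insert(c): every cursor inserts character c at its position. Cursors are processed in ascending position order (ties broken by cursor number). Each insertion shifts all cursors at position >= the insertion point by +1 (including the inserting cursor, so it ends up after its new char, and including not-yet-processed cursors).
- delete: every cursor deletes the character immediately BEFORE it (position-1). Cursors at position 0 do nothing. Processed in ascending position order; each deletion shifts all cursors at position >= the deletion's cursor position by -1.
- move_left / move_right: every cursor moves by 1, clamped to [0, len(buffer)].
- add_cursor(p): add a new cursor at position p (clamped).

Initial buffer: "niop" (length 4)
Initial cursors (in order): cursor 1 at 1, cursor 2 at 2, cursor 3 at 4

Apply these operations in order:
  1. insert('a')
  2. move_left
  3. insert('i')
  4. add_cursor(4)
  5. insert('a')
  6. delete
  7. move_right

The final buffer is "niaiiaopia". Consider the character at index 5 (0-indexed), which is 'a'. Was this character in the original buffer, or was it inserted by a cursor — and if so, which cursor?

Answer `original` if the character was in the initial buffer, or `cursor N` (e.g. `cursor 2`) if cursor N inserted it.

After op 1 (insert('a')): buffer="naiaopa" (len 7), cursors c1@2 c2@4 c3@7, authorship .1.2..3
After op 2 (move_left): buffer="naiaopa" (len 7), cursors c1@1 c2@3 c3@6, authorship .1.2..3
After op 3 (insert('i')): buffer="niaiiaopia" (len 10), cursors c1@2 c2@5 c3@9, authorship .11.22..33
After op 4 (add_cursor(4)): buffer="niaiiaopia" (len 10), cursors c1@2 c4@4 c2@5 c3@9, authorship .11.22..33
After op 5 (insert('a')): buffer="niaaiaiaaopiaa" (len 14), cursors c1@3 c4@6 c2@8 c3@13, authorship .111.4222..333
After op 6 (delete): buffer="niaiiaopia" (len 10), cursors c1@2 c4@4 c2@5 c3@9, authorship .11.22..33
After op 7 (move_right): buffer="niaiiaopia" (len 10), cursors c1@3 c4@5 c2@6 c3@10, authorship .11.22..33
Authorship (.=original, N=cursor N): . 1 1 . 2 2 . . 3 3
Index 5: author = 2

Answer: cursor 2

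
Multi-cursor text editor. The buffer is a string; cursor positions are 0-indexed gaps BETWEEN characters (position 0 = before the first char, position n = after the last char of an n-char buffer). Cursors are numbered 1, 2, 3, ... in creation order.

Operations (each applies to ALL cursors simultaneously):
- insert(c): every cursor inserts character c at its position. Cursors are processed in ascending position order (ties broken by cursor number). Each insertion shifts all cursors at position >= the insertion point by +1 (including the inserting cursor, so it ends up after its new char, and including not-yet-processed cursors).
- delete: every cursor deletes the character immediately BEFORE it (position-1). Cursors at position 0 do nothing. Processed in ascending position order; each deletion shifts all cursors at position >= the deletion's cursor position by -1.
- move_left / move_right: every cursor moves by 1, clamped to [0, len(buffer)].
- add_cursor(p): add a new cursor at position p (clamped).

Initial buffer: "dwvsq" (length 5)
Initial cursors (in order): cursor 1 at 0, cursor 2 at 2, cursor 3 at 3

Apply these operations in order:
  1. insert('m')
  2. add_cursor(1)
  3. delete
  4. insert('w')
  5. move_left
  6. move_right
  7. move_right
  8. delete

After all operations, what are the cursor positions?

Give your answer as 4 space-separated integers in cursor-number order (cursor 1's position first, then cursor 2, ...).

Answer: 1 3 4 1

Derivation:
After op 1 (insert('m')): buffer="mdwmvmsq" (len 8), cursors c1@1 c2@4 c3@6, authorship 1..2.3..
After op 2 (add_cursor(1)): buffer="mdwmvmsq" (len 8), cursors c1@1 c4@1 c2@4 c3@6, authorship 1..2.3..
After op 3 (delete): buffer="dwvsq" (len 5), cursors c1@0 c4@0 c2@2 c3@3, authorship .....
After op 4 (insert('w')): buffer="wwdwwvwsq" (len 9), cursors c1@2 c4@2 c2@5 c3@7, authorship 14..2.3..
After op 5 (move_left): buffer="wwdwwvwsq" (len 9), cursors c1@1 c4@1 c2@4 c3@6, authorship 14..2.3..
After op 6 (move_right): buffer="wwdwwvwsq" (len 9), cursors c1@2 c4@2 c2@5 c3@7, authorship 14..2.3..
After op 7 (move_right): buffer="wwdwwvwsq" (len 9), cursors c1@3 c4@3 c2@6 c3@8, authorship 14..2.3..
After op 8 (delete): buffer="wwwwq" (len 5), cursors c1@1 c4@1 c2@3 c3@4, authorship 1.23.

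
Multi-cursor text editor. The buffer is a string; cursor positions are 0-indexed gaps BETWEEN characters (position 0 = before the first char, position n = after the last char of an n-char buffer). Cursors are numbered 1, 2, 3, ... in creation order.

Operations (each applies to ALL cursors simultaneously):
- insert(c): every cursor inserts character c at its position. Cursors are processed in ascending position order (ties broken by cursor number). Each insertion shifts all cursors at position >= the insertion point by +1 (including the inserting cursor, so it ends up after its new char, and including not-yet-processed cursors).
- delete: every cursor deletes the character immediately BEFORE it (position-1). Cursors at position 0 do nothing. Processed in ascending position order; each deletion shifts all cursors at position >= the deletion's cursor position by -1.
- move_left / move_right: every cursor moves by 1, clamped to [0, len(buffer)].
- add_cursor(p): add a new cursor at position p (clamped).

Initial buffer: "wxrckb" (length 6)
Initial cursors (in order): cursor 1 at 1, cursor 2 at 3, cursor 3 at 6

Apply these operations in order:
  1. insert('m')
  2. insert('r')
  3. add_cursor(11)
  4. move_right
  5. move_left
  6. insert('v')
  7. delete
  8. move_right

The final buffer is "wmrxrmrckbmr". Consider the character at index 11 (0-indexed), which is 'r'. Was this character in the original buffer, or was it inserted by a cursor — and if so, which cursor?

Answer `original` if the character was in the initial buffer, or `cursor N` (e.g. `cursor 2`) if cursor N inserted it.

After op 1 (insert('m')): buffer="wmxrmckbm" (len 9), cursors c1@2 c2@5 c3@9, authorship .1..2...3
After op 2 (insert('r')): buffer="wmrxrmrckbmr" (len 12), cursors c1@3 c2@7 c3@12, authorship .11..22...33
After op 3 (add_cursor(11)): buffer="wmrxrmrckbmr" (len 12), cursors c1@3 c2@7 c4@11 c3@12, authorship .11..22...33
After op 4 (move_right): buffer="wmrxrmrckbmr" (len 12), cursors c1@4 c2@8 c3@12 c4@12, authorship .11..22...33
After op 5 (move_left): buffer="wmrxrmrckbmr" (len 12), cursors c1@3 c2@7 c3@11 c4@11, authorship .11..22...33
After op 6 (insert('v')): buffer="wmrvxrmrvckbmvvr" (len 16), cursors c1@4 c2@9 c3@15 c4@15, authorship .111..222...3343
After op 7 (delete): buffer="wmrxrmrckbmr" (len 12), cursors c1@3 c2@7 c3@11 c4@11, authorship .11..22...33
After op 8 (move_right): buffer="wmrxrmrckbmr" (len 12), cursors c1@4 c2@8 c3@12 c4@12, authorship .11..22...33
Authorship (.=original, N=cursor N): . 1 1 . . 2 2 . . . 3 3
Index 11: author = 3

Answer: cursor 3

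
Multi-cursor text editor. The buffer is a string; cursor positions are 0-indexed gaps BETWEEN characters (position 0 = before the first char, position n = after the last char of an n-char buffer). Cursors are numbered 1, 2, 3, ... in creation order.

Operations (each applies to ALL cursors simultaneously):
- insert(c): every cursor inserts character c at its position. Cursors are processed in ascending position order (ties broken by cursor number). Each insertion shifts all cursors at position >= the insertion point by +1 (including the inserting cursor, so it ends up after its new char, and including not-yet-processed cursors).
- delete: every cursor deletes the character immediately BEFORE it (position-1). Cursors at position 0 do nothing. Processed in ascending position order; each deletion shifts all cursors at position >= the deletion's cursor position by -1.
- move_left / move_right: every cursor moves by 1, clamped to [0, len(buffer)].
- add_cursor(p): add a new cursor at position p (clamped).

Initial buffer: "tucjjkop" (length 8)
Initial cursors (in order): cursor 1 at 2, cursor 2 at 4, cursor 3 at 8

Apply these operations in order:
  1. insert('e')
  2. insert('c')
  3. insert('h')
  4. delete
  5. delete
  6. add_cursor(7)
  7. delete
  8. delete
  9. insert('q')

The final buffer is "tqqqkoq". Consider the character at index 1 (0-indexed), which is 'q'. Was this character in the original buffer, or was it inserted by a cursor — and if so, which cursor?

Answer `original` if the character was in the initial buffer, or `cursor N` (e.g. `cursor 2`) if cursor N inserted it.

Answer: cursor 1

Derivation:
After op 1 (insert('e')): buffer="tuecjejkope" (len 11), cursors c1@3 c2@6 c3@11, authorship ..1..2....3
After op 2 (insert('c')): buffer="tueccjecjkopec" (len 14), cursors c1@4 c2@8 c3@14, authorship ..11..22....33
After op 3 (insert('h')): buffer="tuechcjechjkopech" (len 17), cursors c1@5 c2@10 c3@17, authorship ..111..222....333
After op 4 (delete): buffer="tueccjecjkopec" (len 14), cursors c1@4 c2@8 c3@14, authorship ..11..22....33
After op 5 (delete): buffer="tuecjejkope" (len 11), cursors c1@3 c2@6 c3@11, authorship ..1..2....3
After op 6 (add_cursor(7)): buffer="tuecjejkope" (len 11), cursors c1@3 c2@6 c4@7 c3@11, authorship ..1..2....3
After op 7 (delete): buffer="tucjkop" (len 7), cursors c1@2 c2@4 c4@4 c3@7, authorship .......
After op 8 (delete): buffer="tko" (len 3), cursors c1@1 c2@1 c4@1 c3@3, authorship ...
After op 9 (insert('q')): buffer="tqqqkoq" (len 7), cursors c1@4 c2@4 c4@4 c3@7, authorship .124..3
Authorship (.=original, N=cursor N): . 1 2 4 . . 3
Index 1: author = 1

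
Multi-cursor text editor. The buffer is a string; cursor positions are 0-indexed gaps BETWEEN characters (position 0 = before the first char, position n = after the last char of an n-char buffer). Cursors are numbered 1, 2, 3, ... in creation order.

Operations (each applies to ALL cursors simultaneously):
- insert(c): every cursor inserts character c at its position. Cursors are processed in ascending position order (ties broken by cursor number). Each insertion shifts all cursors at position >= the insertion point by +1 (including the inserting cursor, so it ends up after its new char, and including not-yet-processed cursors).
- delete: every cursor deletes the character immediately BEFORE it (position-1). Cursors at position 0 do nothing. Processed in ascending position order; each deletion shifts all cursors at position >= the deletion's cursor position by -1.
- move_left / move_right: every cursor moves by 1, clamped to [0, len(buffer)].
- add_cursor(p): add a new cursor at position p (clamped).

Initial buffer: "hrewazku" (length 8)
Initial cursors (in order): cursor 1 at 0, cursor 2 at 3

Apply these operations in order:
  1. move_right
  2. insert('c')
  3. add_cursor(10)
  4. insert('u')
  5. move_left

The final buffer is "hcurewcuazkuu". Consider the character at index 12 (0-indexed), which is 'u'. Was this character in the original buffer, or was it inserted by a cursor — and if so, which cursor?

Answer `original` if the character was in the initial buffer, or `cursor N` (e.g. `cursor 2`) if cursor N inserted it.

Answer: cursor 3

Derivation:
After op 1 (move_right): buffer="hrewazku" (len 8), cursors c1@1 c2@4, authorship ........
After op 2 (insert('c')): buffer="hcrewcazku" (len 10), cursors c1@2 c2@6, authorship .1...2....
After op 3 (add_cursor(10)): buffer="hcrewcazku" (len 10), cursors c1@2 c2@6 c3@10, authorship .1...2....
After op 4 (insert('u')): buffer="hcurewcuazkuu" (len 13), cursors c1@3 c2@8 c3@13, authorship .11...22....3
After op 5 (move_left): buffer="hcurewcuazkuu" (len 13), cursors c1@2 c2@7 c3@12, authorship .11...22....3
Authorship (.=original, N=cursor N): . 1 1 . . . 2 2 . . . . 3
Index 12: author = 3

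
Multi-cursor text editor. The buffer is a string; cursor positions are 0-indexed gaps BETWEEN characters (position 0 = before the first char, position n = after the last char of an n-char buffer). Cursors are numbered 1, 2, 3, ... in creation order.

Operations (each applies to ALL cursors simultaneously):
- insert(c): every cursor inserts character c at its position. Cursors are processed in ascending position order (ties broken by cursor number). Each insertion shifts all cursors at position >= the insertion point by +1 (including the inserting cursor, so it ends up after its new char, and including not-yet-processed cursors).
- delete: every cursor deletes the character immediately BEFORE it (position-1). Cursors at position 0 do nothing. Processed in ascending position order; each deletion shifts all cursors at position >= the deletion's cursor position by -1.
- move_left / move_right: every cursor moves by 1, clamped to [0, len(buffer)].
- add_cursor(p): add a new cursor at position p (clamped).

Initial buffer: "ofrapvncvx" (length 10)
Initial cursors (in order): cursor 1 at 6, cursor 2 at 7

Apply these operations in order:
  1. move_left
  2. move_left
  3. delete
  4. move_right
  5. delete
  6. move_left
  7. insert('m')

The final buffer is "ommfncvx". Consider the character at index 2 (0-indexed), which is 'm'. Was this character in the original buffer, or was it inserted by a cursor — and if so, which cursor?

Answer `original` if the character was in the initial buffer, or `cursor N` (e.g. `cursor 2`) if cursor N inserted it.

Answer: cursor 2

Derivation:
After op 1 (move_left): buffer="ofrapvncvx" (len 10), cursors c1@5 c2@6, authorship ..........
After op 2 (move_left): buffer="ofrapvncvx" (len 10), cursors c1@4 c2@5, authorship ..........
After op 3 (delete): buffer="ofrvncvx" (len 8), cursors c1@3 c2@3, authorship ........
After op 4 (move_right): buffer="ofrvncvx" (len 8), cursors c1@4 c2@4, authorship ........
After op 5 (delete): buffer="ofncvx" (len 6), cursors c1@2 c2@2, authorship ......
After op 6 (move_left): buffer="ofncvx" (len 6), cursors c1@1 c2@1, authorship ......
After op 7 (insert('m')): buffer="ommfncvx" (len 8), cursors c1@3 c2@3, authorship .12.....
Authorship (.=original, N=cursor N): . 1 2 . . . . .
Index 2: author = 2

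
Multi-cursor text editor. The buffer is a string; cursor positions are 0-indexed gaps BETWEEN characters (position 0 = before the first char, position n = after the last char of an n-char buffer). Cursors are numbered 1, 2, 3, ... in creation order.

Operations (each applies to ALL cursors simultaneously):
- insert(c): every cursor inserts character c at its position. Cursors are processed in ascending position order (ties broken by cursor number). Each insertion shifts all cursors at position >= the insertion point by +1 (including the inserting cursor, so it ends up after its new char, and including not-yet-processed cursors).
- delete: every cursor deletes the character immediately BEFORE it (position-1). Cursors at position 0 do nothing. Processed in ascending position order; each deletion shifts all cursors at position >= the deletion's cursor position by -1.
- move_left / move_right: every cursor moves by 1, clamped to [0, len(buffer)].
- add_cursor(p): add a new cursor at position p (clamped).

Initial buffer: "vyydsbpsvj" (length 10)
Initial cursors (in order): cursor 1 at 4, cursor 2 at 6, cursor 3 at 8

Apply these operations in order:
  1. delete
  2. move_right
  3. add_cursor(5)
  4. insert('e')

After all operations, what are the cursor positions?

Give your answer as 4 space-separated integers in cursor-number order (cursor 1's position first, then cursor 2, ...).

Answer: 5 8 10 8

Derivation:
After op 1 (delete): buffer="vyyspvj" (len 7), cursors c1@3 c2@4 c3@5, authorship .......
After op 2 (move_right): buffer="vyyspvj" (len 7), cursors c1@4 c2@5 c3@6, authorship .......
After op 3 (add_cursor(5)): buffer="vyyspvj" (len 7), cursors c1@4 c2@5 c4@5 c3@6, authorship .......
After op 4 (insert('e')): buffer="vyysepeevej" (len 11), cursors c1@5 c2@8 c4@8 c3@10, authorship ....1.24.3.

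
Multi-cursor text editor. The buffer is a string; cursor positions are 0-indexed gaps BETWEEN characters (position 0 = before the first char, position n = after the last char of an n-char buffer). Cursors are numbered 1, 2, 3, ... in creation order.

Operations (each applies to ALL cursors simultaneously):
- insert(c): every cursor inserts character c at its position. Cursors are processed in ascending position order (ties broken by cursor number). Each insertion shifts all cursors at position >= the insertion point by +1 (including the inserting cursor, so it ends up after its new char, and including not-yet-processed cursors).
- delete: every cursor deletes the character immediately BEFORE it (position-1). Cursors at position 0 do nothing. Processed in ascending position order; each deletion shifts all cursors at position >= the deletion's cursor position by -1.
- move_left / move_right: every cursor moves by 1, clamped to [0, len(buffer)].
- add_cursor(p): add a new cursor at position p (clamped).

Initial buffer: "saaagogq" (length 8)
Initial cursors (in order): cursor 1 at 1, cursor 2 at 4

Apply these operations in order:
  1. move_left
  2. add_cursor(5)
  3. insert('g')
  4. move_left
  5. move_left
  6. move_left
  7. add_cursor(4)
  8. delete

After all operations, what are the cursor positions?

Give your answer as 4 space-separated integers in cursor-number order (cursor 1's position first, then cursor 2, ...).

After op 1 (move_left): buffer="saaagogq" (len 8), cursors c1@0 c2@3, authorship ........
After op 2 (add_cursor(5)): buffer="saaagogq" (len 8), cursors c1@0 c2@3 c3@5, authorship ........
After op 3 (insert('g')): buffer="gsaagaggogq" (len 11), cursors c1@1 c2@5 c3@8, authorship 1...2..3...
After op 4 (move_left): buffer="gsaagaggogq" (len 11), cursors c1@0 c2@4 c3@7, authorship 1...2..3...
After op 5 (move_left): buffer="gsaagaggogq" (len 11), cursors c1@0 c2@3 c3@6, authorship 1...2..3...
After op 6 (move_left): buffer="gsaagaggogq" (len 11), cursors c1@0 c2@2 c3@5, authorship 1...2..3...
After op 7 (add_cursor(4)): buffer="gsaagaggogq" (len 11), cursors c1@0 c2@2 c4@4 c3@5, authorship 1...2..3...
After op 8 (delete): buffer="gaaggogq" (len 8), cursors c1@0 c2@1 c3@2 c4@2, authorship 1...3...

Answer: 0 1 2 2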